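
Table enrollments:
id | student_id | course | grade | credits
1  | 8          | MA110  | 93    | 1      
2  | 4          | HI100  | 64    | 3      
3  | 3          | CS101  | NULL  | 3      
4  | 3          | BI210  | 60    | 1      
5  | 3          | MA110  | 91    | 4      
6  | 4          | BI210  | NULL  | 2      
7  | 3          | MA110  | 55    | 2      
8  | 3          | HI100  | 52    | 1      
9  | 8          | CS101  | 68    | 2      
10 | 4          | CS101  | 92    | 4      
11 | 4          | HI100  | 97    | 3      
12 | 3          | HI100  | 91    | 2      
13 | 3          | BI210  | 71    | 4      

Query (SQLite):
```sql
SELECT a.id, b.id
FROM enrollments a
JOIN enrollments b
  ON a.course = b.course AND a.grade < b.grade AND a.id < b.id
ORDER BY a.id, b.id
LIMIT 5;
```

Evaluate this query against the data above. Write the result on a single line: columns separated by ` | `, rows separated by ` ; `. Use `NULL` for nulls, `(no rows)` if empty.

Pairs (a,b) with same course, a.grade < b.grade, a.id < b.id.
course groups: BI210:{4,6,13} CS101:{3,9,10} HI100:{2,8,11,12} MA110:{1,5,7}
Ordered by (a.id, b.id); first 5.

2 | 11 ; 2 | 12 ; 4 | 13 ; 8 | 11 ; 8 | 12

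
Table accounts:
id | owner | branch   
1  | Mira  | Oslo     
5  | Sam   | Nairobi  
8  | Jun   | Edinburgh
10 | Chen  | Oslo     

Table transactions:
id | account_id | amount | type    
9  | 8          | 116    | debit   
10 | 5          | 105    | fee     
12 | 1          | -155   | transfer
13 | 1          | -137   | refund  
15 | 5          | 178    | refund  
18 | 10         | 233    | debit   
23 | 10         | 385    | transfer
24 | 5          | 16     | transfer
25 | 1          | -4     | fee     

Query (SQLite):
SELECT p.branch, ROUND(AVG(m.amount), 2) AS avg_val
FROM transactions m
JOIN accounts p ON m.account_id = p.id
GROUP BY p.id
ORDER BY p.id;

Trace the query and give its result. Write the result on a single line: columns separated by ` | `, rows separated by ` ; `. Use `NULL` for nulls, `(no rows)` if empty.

Oslo | -98.67 ; Nairobi | 99.67 ; Edinburgh | 116 ; Oslo | 309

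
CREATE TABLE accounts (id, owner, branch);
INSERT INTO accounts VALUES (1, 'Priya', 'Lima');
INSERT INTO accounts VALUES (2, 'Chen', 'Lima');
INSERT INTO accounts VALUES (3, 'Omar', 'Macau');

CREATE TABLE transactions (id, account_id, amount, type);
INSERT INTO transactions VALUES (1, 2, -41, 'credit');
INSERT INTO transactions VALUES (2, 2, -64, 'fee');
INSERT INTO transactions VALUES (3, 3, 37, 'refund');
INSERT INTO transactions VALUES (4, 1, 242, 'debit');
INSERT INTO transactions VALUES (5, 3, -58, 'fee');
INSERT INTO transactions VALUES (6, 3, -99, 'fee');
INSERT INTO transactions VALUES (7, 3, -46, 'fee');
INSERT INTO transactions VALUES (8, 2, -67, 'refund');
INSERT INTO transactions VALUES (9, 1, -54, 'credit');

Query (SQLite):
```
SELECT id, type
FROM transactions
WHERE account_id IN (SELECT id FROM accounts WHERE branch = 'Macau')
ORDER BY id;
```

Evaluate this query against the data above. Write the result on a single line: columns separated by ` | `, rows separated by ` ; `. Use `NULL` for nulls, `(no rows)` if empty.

Inner query: accounts.id where branch = 'Macau'.
Outer: keep transactions rows whose account_id is in that set.
Inner query → {3}

3 | refund ; 5 | fee ; 6 | fee ; 7 | fee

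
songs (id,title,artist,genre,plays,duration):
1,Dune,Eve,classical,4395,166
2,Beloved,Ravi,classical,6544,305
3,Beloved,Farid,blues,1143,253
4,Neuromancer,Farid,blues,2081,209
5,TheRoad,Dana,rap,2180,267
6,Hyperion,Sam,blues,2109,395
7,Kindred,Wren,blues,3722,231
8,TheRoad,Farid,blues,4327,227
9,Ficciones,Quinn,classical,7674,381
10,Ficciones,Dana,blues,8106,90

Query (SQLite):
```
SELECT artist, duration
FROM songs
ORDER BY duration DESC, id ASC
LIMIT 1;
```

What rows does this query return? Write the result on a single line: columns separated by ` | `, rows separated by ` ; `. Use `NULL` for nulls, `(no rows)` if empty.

Sort by duration desc, tiebreak id asc: (395, id=6), (381, id=9), (305, id=2), (267, id=5) …. Take first 1.

Sam | 395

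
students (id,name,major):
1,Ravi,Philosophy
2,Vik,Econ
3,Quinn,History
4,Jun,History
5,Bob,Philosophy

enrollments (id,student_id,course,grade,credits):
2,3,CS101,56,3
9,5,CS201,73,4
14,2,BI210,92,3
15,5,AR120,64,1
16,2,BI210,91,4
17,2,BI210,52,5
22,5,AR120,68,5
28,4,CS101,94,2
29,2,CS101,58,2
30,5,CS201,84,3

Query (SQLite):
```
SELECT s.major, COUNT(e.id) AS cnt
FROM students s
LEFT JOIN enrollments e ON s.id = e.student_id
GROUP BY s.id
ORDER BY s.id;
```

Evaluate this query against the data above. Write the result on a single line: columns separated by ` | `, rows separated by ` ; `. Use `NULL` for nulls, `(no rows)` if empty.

Philosophy | 0 ; Econ | 4 ; History | 1 ; History | 1 ; Philosophy | 4

LEFT JOIN keeps every students row; unmatched ones get NULL for enrollments columns.
Group by students.id and compute COUNT(e.id). COUNT(col) of an all-NULL group is 0.
  1: ids {—} → COUNT(e.id)=0
  2: ids {14, 16, 17, 29} → COUNT(e.id)=4
  3: ids {2} → COUNT(e.id)=1
  4: ids {28} → COUNT(e.id)=1
  5: ids {9, 15, 22, 30} → COUNT(e.id)=4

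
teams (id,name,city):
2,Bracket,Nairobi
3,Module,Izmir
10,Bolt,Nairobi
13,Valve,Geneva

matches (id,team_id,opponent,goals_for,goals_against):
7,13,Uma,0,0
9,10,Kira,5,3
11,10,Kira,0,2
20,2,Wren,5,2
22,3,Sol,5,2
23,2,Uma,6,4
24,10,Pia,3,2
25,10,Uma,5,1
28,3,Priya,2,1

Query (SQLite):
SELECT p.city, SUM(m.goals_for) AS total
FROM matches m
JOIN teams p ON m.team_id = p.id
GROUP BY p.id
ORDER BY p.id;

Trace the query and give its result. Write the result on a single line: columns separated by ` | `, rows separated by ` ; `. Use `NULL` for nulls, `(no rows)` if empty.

Join each matches row to its teams via team_id.
Group joined rows by teams.id; compute SUM(m.goals_for) per group.
  2: ids {20, 23} → SUM(m.goals_for)=11
  3: ids {22, 28} → SUM(m.goals_for)=7
  10: ids {9, 11, 24, 25} → SUM(m.goals_for)=13
  13: ids {7} → SUM(m.goals_for)=0

Nairobi | 11 ; Izmir | 7 ; Nairobi | 13 ; Geneva | 0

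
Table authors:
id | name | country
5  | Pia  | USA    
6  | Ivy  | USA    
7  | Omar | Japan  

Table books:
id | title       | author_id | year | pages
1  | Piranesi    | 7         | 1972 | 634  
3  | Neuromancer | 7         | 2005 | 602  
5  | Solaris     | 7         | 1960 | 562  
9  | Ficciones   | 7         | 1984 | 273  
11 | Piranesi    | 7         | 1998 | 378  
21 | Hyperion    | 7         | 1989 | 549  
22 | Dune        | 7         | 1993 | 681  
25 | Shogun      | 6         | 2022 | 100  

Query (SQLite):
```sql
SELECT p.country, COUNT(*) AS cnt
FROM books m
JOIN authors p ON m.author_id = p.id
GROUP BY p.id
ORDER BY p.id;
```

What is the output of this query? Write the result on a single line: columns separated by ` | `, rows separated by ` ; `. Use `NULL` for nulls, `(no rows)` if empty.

USA | 1 ; Japan | 7

Join each books row to its authors via author_id.
Group joined rows by authors.id; compute COUNT(*) per group.
  6: ids {25} → COUNT(*)=1
  7: ids {1, 3, 5, 9, 11, 21, 22} → COUNT(*)=7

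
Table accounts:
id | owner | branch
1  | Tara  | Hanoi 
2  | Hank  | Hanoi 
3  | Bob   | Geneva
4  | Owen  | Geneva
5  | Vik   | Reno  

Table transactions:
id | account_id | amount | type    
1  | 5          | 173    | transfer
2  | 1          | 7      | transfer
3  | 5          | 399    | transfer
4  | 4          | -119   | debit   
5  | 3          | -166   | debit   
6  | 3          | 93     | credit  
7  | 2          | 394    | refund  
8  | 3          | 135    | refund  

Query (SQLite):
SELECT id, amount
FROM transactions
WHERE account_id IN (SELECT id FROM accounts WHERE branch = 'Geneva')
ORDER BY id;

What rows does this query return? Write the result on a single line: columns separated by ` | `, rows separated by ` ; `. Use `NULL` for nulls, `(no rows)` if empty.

Inner query: accounts.id where branch = 'Geneva'.
Outer: keep transactions rows whose account_id is in that set.
Inner query → {3, 4}

4 | -119 ; 5 | -166 ; 6 | 93 ; 8 | 135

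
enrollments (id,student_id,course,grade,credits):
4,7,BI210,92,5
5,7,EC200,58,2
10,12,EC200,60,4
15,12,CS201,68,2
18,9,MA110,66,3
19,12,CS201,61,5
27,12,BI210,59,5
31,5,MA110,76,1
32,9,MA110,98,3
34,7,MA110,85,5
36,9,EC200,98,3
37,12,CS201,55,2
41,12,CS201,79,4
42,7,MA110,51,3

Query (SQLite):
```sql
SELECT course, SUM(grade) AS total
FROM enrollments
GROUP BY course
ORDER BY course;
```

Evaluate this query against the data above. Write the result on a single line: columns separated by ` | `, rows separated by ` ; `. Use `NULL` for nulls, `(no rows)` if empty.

Partition enrollments by course; compute SUM(grade) within each group.
  BI210: ids {4, 27} → SUM(grade)=151
  CS201: ids {15, 19, 37, 41} → SUM(grade)=263
  EC200: ids {5, 10, 36} → SUM(grade)=216
  MA110: ids {18, 31, 32, 34, 42} → SUM(grade)=376

BI210 | 151 ; CS201 | 263 ; EC200 | 216 ; MA110 | 376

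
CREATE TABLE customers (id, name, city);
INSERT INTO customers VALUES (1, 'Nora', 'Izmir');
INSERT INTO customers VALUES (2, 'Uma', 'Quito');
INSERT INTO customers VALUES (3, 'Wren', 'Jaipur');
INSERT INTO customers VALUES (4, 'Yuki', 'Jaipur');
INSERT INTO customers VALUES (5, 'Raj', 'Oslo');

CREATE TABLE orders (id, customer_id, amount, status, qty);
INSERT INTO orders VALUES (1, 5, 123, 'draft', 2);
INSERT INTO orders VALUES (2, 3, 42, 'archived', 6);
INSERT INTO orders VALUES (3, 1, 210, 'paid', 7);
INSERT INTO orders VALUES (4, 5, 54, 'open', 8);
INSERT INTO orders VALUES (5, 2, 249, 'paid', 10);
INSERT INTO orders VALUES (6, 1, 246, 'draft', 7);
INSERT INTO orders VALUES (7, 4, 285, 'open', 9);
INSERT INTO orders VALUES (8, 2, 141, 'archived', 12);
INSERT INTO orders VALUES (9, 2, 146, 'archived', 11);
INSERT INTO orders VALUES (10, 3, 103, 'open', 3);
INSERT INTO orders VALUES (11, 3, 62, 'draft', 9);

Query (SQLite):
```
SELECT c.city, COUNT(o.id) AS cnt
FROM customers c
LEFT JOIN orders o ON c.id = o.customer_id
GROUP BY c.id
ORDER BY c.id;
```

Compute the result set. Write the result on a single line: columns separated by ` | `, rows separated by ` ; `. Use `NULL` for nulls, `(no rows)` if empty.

LEFT JOIN keeps every customers row; unmatched ones get NULL for orders columns.
Group by customers.id and compute COUNT(o.id). COUNT(col) of an all-NULL group is 0.
  1: ids {3, 6} → COUNT(o.id)=2
  2: ids {5, 8, 9} → COUNT(o.id)=3
  3: ids {2, 10, 11} → COUNT(o.id)=3
  4: ids {7} → COUNT(o.id)=1
  5: ids {1, 4} → COUNT(o.id)=2

Izmir | 2 ; Quito | 3 ; Jaipur | 3 ; Jaipur | 1 ; Oslo | 2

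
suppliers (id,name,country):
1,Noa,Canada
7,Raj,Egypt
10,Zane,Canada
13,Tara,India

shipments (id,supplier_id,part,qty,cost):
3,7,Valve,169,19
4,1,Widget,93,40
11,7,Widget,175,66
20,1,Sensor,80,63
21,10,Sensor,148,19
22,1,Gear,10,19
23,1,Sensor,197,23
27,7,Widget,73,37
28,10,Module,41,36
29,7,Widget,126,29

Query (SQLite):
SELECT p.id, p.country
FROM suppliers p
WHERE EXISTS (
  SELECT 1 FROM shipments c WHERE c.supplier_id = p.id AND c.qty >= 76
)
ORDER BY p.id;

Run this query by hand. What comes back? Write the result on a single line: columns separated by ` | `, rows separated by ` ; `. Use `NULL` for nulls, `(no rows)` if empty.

1 | Canada ; 7 | Egypt ; 10 | Canada

For each suppliers row, check whether any shipments with matching supplier_id has qty >= 76.
Keep rows where that is true.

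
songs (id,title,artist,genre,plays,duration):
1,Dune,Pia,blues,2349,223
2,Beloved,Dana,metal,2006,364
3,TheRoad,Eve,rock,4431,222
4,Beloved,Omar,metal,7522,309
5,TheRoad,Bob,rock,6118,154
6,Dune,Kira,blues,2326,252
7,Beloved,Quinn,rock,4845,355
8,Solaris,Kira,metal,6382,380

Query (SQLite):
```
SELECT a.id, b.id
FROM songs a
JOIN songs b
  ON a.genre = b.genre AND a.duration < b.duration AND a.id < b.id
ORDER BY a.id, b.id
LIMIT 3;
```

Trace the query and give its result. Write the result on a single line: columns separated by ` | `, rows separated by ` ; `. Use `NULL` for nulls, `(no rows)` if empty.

1 | 6 ; 2 | 8 ; 3 | 7

Pairs (a,b) with same genre, a.duration < b.duration, a.id < b.id.
genre groups: blues:{1,6} metal:{2,4,8} rock:{3,5,7}
Ordered by (a.id, b.id); first 3.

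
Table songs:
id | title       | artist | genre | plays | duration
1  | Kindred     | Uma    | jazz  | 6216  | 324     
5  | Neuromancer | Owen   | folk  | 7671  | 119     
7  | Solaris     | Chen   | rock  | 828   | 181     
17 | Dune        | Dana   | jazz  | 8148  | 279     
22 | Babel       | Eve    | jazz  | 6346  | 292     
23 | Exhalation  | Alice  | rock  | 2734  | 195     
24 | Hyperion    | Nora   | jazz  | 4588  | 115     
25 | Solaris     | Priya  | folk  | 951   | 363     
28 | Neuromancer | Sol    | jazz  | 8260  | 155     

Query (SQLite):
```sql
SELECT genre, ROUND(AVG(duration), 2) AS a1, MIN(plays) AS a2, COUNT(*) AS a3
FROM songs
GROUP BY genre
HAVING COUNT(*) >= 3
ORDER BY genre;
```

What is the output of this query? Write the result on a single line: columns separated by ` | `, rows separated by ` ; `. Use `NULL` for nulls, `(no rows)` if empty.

Group songs by genre.
Per group compute: ROUND(AVG(duration), 2), MIN(plays), COUNT(*).
HAVING: drop groups with fewer than 3 rows.
  folk: ids {5, 25} → ROUND(AVG(duration), 2)=241, MIN(plays)=951, COUNT(*)=2
  jazz: ids {1, 17, 22, 24, 28} → ROUND(AVG(duration), 2)=233, MIN(plays)=4588, COUNT(*)=5
  rock: ids {7, 23} → ROUND(AVG(duration), 2)=188, MIN(plays)=828, COUNT(*)=2

jazz | 233 | 4588 | 5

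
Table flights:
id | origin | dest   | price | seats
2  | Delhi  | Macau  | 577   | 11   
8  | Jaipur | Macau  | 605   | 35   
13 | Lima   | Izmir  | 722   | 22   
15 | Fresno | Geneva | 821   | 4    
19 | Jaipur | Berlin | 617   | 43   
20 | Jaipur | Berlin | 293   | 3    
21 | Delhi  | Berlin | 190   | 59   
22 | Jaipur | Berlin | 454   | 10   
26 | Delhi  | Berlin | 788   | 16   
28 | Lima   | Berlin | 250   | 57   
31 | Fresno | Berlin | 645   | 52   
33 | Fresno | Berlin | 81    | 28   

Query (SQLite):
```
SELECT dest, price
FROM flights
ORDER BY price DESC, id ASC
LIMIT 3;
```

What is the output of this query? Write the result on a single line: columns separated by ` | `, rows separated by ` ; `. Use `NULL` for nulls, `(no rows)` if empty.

Geneva | 821 ; Berlin | 788 ; Izmir | 722

Sort by price desc, tiebreak id asc: (821, id=15), (788, id=26), (722, id=13), (645, id=31), (617, id=19), (605, id=8) …. Take first 3.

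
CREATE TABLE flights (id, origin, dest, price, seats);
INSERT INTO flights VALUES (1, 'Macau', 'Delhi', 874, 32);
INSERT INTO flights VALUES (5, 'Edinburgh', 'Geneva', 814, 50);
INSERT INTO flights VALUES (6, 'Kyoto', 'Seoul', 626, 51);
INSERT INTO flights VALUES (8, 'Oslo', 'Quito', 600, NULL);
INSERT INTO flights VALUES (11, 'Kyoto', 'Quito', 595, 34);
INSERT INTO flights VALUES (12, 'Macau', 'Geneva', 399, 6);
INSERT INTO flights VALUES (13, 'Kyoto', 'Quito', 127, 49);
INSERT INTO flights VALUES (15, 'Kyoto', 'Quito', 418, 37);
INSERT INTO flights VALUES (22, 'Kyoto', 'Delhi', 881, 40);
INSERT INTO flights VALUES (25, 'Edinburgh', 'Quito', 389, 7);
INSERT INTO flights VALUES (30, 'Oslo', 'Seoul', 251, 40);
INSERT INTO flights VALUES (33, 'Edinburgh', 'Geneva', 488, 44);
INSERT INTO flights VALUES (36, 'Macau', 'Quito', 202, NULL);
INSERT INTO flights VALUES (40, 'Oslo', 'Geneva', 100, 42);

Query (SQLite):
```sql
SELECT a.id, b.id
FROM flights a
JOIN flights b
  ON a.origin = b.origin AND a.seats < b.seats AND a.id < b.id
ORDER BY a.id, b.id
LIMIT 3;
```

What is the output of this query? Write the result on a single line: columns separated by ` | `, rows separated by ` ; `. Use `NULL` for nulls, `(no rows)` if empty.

11 | 13 ; 11 | 15 ; 11 | 22

Pairs (a,b) with same origin, a.seats < b.seats, a.id < b.id.
origin groups: Edinburgh:{5,25,33} Kyoto:{6,11,13,15,22} Macau:{1,12,36} Oslo:{8,30,40}
Ordered by (a.id, b.id); first 3.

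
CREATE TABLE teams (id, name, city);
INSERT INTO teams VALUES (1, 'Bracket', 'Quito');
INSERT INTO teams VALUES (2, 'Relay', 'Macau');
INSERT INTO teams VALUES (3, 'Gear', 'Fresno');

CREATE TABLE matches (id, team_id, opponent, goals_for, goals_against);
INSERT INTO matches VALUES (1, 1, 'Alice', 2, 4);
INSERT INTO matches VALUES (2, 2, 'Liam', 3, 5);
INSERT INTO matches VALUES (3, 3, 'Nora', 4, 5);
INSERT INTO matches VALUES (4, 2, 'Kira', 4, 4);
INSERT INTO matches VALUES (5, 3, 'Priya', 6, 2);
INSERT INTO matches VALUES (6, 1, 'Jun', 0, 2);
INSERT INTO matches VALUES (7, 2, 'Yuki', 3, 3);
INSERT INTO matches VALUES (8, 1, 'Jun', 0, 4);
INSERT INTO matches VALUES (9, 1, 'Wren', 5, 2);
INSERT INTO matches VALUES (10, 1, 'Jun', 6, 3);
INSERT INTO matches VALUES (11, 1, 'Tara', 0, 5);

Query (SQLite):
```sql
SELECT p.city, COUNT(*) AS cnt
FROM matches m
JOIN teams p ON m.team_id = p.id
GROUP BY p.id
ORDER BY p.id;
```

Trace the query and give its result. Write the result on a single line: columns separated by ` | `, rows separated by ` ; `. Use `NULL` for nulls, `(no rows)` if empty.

Quito | 6 ; Macau | 3 ; Fresno | 2

Join each matches row to its teams via team_id.
Group joined rows by teams.id; compute COUNT(*) per group.
  1: ids {1, 6, 8, 9, 10, 11} → COUNT(*)=6
  2: ids {2, 4, 7} → COUNT(*)=3
  3: ids {3, 5} → COUNT(*)=2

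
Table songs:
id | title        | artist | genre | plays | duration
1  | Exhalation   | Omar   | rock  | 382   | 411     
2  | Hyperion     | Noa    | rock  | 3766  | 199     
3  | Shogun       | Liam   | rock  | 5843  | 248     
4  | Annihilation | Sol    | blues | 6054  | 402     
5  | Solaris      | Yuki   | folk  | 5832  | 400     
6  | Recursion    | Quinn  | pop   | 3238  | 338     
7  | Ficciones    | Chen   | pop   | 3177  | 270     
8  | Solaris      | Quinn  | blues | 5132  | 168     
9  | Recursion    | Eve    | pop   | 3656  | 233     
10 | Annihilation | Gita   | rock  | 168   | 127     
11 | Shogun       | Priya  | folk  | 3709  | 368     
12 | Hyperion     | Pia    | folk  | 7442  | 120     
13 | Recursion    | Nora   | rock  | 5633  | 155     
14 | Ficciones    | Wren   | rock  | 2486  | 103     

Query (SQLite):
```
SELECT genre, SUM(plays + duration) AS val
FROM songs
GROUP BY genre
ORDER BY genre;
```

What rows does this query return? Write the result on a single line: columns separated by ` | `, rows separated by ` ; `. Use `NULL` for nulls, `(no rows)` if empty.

For each row compute plays + duration.
Group by genre; take SUM of the expression per group.
  blues: ids {4, 8} → SUM(plays + duration)=11756
  folk: ids {5, 11, 12} → SUM(plays + duration)=17871
  pop: ids {6, 7, 9} → SUM(plays + duration)=10912
  rock: ids {1, 2, 3, 10, 13, 14} → SUM(plays + duration)=19521

blues | 11756 ; folk | 17871 ; pop | 10912 ; rock | 19521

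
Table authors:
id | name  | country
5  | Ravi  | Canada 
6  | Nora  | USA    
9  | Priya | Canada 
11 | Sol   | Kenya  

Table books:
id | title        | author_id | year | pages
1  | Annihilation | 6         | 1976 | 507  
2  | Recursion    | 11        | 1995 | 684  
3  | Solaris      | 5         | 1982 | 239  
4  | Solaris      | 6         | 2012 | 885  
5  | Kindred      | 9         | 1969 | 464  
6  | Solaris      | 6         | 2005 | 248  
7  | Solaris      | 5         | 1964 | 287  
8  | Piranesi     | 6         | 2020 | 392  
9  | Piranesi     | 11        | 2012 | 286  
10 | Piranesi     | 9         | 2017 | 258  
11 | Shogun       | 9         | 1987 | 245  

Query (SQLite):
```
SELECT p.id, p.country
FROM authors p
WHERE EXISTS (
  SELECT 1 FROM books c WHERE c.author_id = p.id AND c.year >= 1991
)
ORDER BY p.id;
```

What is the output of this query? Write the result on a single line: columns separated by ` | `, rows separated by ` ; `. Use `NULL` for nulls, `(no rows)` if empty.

For each authors row, check whether any books with matching author_id has year >= 1991.
Keep rows where that is true.

6 | USA ; 9 | Canada ; 11 | Kenya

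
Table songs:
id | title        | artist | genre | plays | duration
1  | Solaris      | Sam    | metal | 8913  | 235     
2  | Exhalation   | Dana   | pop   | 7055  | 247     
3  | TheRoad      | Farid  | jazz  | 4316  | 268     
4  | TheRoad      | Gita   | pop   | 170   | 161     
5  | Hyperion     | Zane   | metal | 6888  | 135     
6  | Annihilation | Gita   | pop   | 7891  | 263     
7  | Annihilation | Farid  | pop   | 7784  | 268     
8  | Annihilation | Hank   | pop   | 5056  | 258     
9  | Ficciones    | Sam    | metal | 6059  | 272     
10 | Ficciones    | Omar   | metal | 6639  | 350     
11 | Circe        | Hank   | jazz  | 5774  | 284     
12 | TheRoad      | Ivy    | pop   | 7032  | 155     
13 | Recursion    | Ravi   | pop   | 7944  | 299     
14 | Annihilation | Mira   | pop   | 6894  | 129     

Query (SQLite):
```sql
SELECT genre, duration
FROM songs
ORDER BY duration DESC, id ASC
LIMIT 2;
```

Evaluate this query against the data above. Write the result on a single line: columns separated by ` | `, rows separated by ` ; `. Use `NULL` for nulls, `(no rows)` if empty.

metal | 350 ; pop | 299

Sort by duration desc, tiebreak id asc: (350, id=10), (299, id=13), (284, id=11), (272, id=9), (268, id=3) …. Take first 2.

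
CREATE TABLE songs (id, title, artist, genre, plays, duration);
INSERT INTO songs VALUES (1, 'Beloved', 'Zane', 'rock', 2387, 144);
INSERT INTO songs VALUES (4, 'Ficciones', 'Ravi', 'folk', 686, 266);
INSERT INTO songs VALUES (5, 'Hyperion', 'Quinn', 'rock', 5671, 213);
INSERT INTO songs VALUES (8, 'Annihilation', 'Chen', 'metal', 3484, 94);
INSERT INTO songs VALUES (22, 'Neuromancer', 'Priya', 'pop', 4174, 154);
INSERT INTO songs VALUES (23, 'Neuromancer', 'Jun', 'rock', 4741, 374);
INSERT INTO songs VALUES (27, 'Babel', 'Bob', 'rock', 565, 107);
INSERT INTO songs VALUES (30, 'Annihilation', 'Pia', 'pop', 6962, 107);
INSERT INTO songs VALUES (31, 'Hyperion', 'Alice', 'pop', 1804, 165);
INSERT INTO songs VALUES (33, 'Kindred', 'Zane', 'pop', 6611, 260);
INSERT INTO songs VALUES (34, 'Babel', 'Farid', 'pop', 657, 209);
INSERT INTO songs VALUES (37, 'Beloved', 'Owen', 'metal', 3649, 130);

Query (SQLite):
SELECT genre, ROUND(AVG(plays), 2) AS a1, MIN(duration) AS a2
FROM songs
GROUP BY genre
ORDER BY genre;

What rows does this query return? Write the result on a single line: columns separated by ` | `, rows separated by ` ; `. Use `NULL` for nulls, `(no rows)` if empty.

folk | 686 | 266 ; metal | 3566.5 | 94 ; pop | 4041.6 | 107 ; rock | 3341 | 107

Group songs by genre.
Per group compute: ROUND(AVG(plays), 2), MIN(duration).
  folk: ids {4} → ROUND(AVG(plays), 2)=686, MIN(duration)=266
  metal: ids {8, 37} → ROUND(AVG(plays), 2)=3566.5, MIN(duration)=94
  pop: ids {22, 30, 31, 33, 34} → ROUND(AVG(plays), 2)=4041.6, MIN(duration)=107
  rock: ids {1, 5, 23, 27} → ROUND(AVG(plays), 2)=3341, MIN(duration)=107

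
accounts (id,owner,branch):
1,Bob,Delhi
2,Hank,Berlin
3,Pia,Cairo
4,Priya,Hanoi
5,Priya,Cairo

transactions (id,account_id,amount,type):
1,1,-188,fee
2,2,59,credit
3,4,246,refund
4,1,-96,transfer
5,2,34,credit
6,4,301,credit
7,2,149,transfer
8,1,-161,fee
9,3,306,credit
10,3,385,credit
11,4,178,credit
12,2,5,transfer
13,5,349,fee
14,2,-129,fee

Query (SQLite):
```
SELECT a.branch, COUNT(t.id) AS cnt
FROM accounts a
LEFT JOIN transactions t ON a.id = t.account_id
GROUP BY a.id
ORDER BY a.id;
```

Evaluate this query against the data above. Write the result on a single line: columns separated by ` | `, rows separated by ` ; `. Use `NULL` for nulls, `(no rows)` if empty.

LEFT JOIN keeps every accounts row; unmatched ones get NULL for transactions columns.
Group by accounts.id and compute COUNT(t.id). COUNT(col) of an all-NULL group is 0.
  1: ids {1, 4, 8} → COUNT(t.id)=3
  2: ids {2, 5, 7, 12, 14} → COUNT(t.id)=5
  3: ids {9, 10} → COUNT(t.id)=2
  4: ids {3, 6, 11} → COUNT(t.id)=3
  5: ids {13} → COUNT(t.id)=1

Delhi | 3 ; Berlin | 5 ; Cairo | 2 ; Hanoi | 3 ; Cairo | 1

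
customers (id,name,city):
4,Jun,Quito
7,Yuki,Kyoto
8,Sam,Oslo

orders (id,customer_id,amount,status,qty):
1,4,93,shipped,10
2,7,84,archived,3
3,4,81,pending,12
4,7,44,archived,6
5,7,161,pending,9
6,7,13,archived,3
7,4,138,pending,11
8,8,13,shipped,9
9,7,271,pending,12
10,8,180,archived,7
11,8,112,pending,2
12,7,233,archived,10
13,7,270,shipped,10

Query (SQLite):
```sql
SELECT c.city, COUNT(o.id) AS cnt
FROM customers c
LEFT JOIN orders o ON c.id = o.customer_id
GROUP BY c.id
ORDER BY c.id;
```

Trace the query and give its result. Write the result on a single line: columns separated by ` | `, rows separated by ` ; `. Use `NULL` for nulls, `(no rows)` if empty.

Quito | 3 ; Kyoto | 7 ; Oslo | 3

LEFT JOIN keeps every customers row; unmatched ones get NULL for orders columns.
Group by customers.id and compute COUNT(o.id). COUNT(col) of an all-NULL group is 0.
  4: ids {1, 3, 7} → COUNT(o.id)=3
  7: ids {2, 4, 5, 6, 9, 12, 13} → COUNT(o.id)=7
  8: ids {8, 10, 11} → COUNT(o.id)=3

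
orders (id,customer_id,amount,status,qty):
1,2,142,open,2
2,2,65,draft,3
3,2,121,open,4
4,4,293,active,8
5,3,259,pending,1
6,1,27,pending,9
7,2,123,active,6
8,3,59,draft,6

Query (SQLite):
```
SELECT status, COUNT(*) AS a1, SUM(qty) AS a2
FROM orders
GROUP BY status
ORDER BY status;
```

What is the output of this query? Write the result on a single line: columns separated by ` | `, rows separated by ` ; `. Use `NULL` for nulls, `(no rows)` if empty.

active | 2 | 14 ; draft | 2 | 9 ; open | 2 | 6 ; pending | 2 | 10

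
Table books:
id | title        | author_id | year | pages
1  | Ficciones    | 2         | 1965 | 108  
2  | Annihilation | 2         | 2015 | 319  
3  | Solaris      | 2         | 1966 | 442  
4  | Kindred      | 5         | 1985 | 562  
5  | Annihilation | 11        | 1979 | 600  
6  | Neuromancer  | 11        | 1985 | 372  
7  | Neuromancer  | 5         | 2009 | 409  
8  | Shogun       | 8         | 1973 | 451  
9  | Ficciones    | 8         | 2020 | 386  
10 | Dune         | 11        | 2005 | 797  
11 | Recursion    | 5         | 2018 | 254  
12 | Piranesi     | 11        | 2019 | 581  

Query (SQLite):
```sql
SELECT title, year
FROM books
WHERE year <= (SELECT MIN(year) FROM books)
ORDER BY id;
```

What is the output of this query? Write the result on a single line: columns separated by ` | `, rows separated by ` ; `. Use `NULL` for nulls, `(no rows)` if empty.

Ficciones | 1965

Scalar subquery: MIN(year) over all books rows = 1965.
Keep rows where year <= that value.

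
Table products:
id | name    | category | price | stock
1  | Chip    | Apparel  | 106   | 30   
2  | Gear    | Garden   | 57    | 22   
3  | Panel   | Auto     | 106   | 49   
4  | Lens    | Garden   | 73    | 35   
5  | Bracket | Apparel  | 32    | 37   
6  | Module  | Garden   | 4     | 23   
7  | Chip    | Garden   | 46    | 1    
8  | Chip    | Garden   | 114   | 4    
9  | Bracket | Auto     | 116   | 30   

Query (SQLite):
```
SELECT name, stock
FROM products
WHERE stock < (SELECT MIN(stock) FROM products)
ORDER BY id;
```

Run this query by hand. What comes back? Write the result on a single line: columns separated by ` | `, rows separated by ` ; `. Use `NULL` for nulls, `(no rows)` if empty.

(no rows)

Scalar subquery: MIN(stock) over all products rows = 1.
Keep rows where stock < that value.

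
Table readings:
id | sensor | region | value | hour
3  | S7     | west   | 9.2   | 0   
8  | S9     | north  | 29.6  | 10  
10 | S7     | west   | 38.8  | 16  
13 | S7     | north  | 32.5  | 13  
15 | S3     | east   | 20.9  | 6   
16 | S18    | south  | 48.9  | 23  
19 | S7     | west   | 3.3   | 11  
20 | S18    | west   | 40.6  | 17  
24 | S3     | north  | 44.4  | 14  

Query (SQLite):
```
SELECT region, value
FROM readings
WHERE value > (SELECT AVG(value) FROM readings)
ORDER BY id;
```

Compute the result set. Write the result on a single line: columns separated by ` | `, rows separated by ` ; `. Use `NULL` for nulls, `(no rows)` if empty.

west | 38.8 ; north | 32.5 ; south | 48.9 ; west | 40.6 ; north | 44.4

Scalar subquery: AVG(value) over all readings rows = 29.8 (≈; comparison uses full precision).
Keep rows where value > that value.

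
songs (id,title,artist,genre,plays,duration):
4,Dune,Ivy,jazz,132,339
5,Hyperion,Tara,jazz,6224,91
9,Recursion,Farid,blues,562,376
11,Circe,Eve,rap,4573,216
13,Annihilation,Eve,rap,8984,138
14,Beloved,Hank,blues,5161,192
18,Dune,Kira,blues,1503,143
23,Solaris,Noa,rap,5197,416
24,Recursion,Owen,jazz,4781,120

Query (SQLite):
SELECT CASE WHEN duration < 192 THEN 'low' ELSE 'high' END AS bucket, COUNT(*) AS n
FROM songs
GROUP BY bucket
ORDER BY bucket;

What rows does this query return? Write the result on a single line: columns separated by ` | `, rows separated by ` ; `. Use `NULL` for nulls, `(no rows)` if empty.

Bucket rows by duration < 192 → 'low' else 'high'; count each bucket.

high | 5 ; low | 4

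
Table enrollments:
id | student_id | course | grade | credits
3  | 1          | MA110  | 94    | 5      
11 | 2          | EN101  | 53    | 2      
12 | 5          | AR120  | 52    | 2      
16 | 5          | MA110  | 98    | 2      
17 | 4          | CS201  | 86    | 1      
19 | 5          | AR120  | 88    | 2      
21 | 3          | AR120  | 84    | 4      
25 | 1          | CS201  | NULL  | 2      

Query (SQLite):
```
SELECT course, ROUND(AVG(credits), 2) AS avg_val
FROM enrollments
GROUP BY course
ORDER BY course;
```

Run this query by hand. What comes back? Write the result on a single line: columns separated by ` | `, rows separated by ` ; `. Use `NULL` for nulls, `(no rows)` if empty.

AR120 | 2.67 ; CS201 | 1.5 ; EN101 | 2 ; MA110 | 3.5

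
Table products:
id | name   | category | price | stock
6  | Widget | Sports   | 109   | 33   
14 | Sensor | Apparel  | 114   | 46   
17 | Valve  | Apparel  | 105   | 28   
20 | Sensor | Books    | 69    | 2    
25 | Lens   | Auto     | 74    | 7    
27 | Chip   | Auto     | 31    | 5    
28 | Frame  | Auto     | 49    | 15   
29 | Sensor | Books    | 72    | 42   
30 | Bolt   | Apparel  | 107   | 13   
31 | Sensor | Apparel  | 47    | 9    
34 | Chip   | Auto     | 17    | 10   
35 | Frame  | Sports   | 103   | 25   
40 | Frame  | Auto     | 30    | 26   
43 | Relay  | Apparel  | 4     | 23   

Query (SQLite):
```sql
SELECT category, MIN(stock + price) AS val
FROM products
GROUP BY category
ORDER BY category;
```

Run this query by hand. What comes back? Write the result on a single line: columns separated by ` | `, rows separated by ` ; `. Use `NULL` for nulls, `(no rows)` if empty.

Apparel | 27 ; Auto | 27 ; Books | 71 ; Sports | 128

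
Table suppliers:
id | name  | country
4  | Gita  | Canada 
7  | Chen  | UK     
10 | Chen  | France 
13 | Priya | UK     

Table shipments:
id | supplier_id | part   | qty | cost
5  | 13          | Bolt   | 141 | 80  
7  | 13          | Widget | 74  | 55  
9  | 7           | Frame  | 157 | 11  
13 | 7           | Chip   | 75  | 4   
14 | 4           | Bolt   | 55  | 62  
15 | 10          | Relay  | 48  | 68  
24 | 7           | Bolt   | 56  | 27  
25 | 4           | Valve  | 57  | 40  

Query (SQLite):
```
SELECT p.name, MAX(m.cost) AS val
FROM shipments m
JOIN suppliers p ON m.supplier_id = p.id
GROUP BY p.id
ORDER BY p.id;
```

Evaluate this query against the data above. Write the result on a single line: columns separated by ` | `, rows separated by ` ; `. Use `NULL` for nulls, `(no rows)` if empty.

Join each shipments row to its suppliers via supplier_id.
Group joined rows by suppliers.id; compute MAX(m.cost) per group.
  4: ids {14, 25} → MAX(m.cost)=62
  7: ids {9, 13, 24} → MAX(m.cost)=27
  10: ids {15} → MAX(m.cost)=68
  13: ids {5, 7} → MAX(m.cost)=80

Gita | 62 ; Chen | 27 ; Chen | 68 ; Priya | 80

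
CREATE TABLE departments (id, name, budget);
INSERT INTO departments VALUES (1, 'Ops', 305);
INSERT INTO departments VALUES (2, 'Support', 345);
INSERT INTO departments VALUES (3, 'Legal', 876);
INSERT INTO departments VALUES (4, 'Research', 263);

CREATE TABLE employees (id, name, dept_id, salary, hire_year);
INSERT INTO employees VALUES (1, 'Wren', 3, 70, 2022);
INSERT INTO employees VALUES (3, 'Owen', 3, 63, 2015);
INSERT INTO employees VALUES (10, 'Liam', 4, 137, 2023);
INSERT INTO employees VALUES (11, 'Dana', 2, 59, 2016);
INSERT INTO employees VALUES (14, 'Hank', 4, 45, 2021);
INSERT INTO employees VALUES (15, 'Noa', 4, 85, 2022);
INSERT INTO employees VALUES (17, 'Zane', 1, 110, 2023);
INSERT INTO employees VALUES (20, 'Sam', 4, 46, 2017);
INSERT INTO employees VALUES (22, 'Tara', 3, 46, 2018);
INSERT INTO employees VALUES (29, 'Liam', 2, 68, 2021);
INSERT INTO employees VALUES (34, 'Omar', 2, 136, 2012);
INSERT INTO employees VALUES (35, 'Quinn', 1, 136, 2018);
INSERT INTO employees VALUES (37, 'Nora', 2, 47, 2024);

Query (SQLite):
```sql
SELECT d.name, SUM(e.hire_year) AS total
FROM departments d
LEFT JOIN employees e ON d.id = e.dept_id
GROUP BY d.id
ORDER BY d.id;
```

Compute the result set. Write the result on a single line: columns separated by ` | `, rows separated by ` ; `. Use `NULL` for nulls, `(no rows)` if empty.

Ops | 4041 ; Support | 8073 ; Legal | 6055 ; Research | 8083

LEFT JOIN keeps every departments row; unmatched ones get NULL for employees columns.
Group by departments.id and compute SUM(e.hire_year). SUM over an all-NULL group is NULL.
  1: ids {17, 35} → SUM(e.hire_year)=4041
  2: ids {11, 29, 34, 37} → SUM(e.hire_year)=8073
  3: ids {1, 3, 22} → SUM(e.hire_year)=6055
  4: ids {10, 14, 15, 20} → SUM(e.hire_year)=8083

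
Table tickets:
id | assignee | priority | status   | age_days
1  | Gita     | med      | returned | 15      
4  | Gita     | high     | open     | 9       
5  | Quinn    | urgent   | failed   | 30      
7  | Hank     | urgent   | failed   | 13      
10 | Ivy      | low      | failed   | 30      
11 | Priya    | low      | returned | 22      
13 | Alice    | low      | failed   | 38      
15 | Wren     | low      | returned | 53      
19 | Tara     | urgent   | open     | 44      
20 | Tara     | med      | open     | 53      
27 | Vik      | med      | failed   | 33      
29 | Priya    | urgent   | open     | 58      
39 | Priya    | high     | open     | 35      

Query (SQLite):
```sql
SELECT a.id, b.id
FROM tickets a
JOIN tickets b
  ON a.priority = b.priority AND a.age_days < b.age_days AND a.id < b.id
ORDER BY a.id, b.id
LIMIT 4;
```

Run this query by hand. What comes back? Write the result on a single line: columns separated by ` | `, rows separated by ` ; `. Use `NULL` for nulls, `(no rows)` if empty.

1 | 20 ; 1 | 27 ; 4 | 39 ; 5 | 19

Pairs (a,b) with same priority, a.age_days < b.age_days, a.id < b.id.
priority groups: high:{4,39} low:{10,11,13,15} med:{1,20,27} urgent:{5,7,19,29}
Ordered by (a.id, b.id); first 4.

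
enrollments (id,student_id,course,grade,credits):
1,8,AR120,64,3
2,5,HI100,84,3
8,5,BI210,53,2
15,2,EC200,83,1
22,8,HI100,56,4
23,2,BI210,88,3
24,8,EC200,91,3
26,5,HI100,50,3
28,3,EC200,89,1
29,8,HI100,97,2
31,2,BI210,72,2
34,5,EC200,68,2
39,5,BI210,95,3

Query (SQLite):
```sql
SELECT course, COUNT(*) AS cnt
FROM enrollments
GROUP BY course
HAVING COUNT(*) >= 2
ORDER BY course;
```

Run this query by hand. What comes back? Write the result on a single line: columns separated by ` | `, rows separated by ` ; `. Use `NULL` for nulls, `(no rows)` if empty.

Partition enrollments by course; compute COUNT(*) within each group.
HAVING: keep groups with count ≥ 2.
  AR120: ids {1} → COUNT(*)=1
  BI210: ids {8, 23, 31, 39} → COUNT(*)=4
  EC200: ids {15, 24, 28, 34} → COUNT(*)=4
  HI100: ids {2, 22, 26, 29} → COUNT(*)=4

BI210 | 4 ; EC200 | 4 ; HI100 | 4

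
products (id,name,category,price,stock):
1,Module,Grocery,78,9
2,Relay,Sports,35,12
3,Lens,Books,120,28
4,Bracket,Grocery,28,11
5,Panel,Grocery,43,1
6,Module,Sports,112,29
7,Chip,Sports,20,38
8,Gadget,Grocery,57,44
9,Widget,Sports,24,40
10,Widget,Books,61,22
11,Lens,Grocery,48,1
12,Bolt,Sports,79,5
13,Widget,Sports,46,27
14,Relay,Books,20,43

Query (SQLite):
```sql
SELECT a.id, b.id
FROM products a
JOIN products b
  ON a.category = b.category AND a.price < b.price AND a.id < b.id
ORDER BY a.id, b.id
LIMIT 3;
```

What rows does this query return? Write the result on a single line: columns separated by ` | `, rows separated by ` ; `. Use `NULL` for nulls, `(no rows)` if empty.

Pairs (a,b) with same category, a.price < b.price, a.id < b.id.
category groups: Books:{3,10,14} Grocery:{1,4,5,8,11} Sports:{2,6,7,9,12,13}
Ordered by (a.id, b.id); first 3.

2 | 6 ; 2 | 12 ; 2 | 13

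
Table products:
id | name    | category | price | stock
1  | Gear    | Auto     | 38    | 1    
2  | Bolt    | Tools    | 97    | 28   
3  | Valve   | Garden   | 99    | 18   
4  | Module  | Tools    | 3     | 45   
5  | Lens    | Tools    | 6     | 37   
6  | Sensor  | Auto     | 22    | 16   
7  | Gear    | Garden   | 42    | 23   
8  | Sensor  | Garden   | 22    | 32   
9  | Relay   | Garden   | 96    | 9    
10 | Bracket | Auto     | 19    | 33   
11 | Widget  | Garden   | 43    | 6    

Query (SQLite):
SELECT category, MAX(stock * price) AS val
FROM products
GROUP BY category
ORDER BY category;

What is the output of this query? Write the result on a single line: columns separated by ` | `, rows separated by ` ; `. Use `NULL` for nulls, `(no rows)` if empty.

Auto | 627 ; Garden | 1782 ; Tools | 2716

For each row compute stock * price.
Group by category; take MAX of the expression per group.
  Auto: ids {1, 6, 10} → MAX(stock * price)=627
  Garden: ids {3, 7, 8, 9, 11} → MAX(stock * price)=1782
  Tools: ids {2, 4, 5} → MAX(stock * price)=2716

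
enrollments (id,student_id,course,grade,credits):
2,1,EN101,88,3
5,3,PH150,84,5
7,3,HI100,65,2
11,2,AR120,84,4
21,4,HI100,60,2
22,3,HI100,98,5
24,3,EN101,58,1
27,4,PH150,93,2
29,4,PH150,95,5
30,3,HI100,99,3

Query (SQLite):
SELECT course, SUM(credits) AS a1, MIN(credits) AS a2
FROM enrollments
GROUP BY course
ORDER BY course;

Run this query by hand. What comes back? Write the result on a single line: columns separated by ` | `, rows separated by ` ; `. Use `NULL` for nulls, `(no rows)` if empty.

AR120 | 4 | 4 ; EN101 | 4 | 1 ; HI100 | 12 | 2 ; PH150 | 12 | 2

Group enrollments by course.
Per group compute: SUM(credits), MIN(credits).
  AR120: ids {11} → SUM(credits)=4, MIN(credits)=4
  EN101: ids {2, 24} → SUM(credits)=4, MIN(credits)=1
  HI100: ids {7, 21, 22, 30} → SUM(credits)=12, MIN(credits)=2
  PH150: ids {5, 27, 29} → SUM(credits)=12, MIN(credits)=2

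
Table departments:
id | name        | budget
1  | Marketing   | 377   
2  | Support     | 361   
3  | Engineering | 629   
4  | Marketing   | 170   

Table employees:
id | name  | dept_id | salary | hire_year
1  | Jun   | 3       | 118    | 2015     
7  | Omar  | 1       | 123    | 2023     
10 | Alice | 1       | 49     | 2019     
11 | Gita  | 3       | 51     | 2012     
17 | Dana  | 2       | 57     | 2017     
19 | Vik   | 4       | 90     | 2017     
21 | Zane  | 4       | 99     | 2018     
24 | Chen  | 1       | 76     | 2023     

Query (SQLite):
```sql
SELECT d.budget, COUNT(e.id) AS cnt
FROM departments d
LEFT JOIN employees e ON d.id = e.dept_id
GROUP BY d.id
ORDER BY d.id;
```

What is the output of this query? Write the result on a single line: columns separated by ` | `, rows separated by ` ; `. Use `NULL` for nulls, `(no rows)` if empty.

377 | 3 ; 361 | 1 ; 629 | 2 ; 170 | 2

LEFT JOIN keeps every departments row; unmatched ones get NULL for employees columns.
Group by departments.id and compute COUNT(e.id). COUNT(col) of an all-NULL group is 0.
  1: ids {7, 10, 24} → COUNT(e.id)=3
  2: ids {17} → COUNT(e.id)=1
  3: ids {1, 11} → COUNT(e.id)=2
  4: ids {19, 21} → COUNT(e.id)=2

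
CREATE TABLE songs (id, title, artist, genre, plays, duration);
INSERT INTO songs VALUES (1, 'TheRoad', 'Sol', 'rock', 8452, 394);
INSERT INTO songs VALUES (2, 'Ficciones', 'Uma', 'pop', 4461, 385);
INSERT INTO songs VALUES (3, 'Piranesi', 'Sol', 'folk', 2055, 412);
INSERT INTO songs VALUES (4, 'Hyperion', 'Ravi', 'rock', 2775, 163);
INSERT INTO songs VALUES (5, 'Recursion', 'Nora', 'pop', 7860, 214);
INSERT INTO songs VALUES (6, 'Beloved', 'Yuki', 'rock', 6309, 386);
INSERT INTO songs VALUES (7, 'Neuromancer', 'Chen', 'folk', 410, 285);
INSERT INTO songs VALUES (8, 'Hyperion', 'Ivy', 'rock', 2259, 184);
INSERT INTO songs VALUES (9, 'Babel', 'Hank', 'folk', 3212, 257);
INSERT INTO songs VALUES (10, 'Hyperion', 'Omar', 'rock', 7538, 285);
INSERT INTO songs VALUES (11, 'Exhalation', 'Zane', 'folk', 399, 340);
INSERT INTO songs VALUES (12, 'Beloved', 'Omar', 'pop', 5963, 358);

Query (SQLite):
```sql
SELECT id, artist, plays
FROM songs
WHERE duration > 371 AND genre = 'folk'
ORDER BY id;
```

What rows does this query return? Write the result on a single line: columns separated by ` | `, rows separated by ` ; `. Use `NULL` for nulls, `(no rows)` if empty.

3 | Sol | 2055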